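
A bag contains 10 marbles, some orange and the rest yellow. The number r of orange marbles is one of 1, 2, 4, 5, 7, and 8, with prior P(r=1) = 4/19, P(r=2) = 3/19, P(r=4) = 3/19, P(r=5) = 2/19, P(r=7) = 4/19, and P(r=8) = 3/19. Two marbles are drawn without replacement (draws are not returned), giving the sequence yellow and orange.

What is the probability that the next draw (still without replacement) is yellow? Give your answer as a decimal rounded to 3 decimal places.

Compute the likelihood of the observed sequence for each case: P(data | r = 1) = (9/10)(1/9) = 1/10; P(data | r = 2) = (8/10)(2/9) = 8/45; P(data | r = 4) = (6/10)(4/9) = 4/15; P(data | r = 5) = (5/10)(5/9) = 5/18; P(data | r = 7) = (3/10)(7/9) = 7/30; P(data | r = 8) = (2/10)(8/9) = 8/45.
Weighting by the prior gives 4/19 · 1/10 = 2/95, 3/19 · 8/45 = 8/285, 3/19 · 4/15 = 4/95, 2/19 · 5/18 = 5/171, 4/19 · 7/30 = 14/285, 3/19 · 8/45 = 8/285; with total 169/855.
Dividing through by the total gives posterior P(r = 1 | data) = 18/169, P(r = 2 | data) = 24/169, P(r = 4 | data) = 36/169, P(r = 5 | data) = 25/169, P(r = 7 | data) = 42/169, P(r = 8 | data) = 24/169.
Averaging over the posterior, P(yellow next | data) = (1)(18/169) + (7/8)(24/169) + (5/8)(36/169) + (1/2)(25/169) + (1/4)(42/169) + (1/8)(24/169) = 175/338.

0.518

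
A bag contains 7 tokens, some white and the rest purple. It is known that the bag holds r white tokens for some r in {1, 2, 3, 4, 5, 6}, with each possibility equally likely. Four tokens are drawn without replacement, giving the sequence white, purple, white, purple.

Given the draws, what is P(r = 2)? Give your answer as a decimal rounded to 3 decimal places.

0.179

Compute the likelihood of the observed sequence for each case: P(data | r = 1) = (1/7)(6/6)(0/5) = 0; P(data | r = 2) = (2/7)(5/6)(1/5)(4/4) = 1/21; P(data | r = 3) = (3/7)(4/6)(2/5)(3/4) = 3/35; P(data | r = 4) = (4/7)(3/6)(3/5)(2/4) = 3/35; P(data | r = 5) = (5/7)(2/6)(4/5)(1/4) = 1/21; P(data | r = 6) = (6/7)(1/6)(5/5)(0/4) = 0.
Multiplying each by its prior: 1/6 · 0 = 0, 1/6 · 1/21 = 1/126, 1/6 · 3/35 = 1/70, 1/6 · 3/35 = 1/70, 1/6 · 1/21 = 1/126, 1/6 · 0 = 0; with total 2/45.
Hence P(r = 2 | data) = (1/126) / (2/45) = 5/28.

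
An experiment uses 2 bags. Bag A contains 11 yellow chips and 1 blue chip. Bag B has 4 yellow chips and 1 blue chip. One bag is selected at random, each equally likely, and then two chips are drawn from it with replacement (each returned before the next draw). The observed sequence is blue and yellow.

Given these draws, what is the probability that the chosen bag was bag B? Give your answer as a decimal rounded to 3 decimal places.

The likelihood of the observed sequence under each hypothesis: P(data | bag A) = (1/12)(11/12) = 0.076389; P(data | bag B) = (1/5)(4/5) = 0.16.
Multiplying each by its prior: 1/2 · 0.076389 = 0.038194, 1/2 · 0.16 = 0.08; these sum to 0.11819.
So P(bag B | data) = (0.08) / (0.11819) = 0.67685.

0.677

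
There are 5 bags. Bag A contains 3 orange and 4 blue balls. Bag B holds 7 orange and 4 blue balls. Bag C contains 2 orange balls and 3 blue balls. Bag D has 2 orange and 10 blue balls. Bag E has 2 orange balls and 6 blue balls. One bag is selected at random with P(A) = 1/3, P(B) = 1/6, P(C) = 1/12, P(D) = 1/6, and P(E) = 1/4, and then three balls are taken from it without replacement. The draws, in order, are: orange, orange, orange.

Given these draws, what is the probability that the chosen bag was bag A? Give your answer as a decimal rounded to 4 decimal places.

0.2122

Under each hypothesis, the probability of the observed sequence is: P(data | bag A) = (3/7)(2/6)(1/5) = 0.028571; P(data | bag B) = (7/11)(6/10)(5/9) = 0.21212; P(data | bag C) = (2/5)(1/4)(0/3) = 0; P(data | bag D) = (2/12)(1/11)(0/10) = 0; P(data | bag E) = (2/8)(1/7)(0/6) = 0.
Weighting by the prior gives 1/3 · 0.028571 = 0.0095238, 1/6 · 0.21212 = 0.035354, 1/12 · 0 = 0, 1/6 · 0 = 0, 1/4 · 0 = 0; summing to 0.044877.
Hence P(bag A | data) = (0.0095238) / (0.044877) = 0.21222.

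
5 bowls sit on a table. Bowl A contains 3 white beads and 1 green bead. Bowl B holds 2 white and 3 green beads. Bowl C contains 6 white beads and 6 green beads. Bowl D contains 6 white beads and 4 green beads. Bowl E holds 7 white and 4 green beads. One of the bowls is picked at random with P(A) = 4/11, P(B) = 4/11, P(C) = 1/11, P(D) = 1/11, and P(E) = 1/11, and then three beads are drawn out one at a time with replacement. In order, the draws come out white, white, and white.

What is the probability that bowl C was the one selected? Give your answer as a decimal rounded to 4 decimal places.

For each hypothesis, P(data | H) works out to: P(data | bowl A) = (3/4)(3/4)(3/4) = 0.42188; P(data | bowl B) = (2/5)(2/5)(2/5) = 0.064; P(data | bowl C) = (6/12)(6/12)(6/12) = 0.125; P(data | bowl D) = (6/10)(6/10)(6/10) = 0.216; P(data | bowl E) = (7/11)(7/11)(7/11) = 0.2577.
Weighting by the prior gives 4/11 · 0.42188 = 0.15341, 4/11 · 0.064 = 0.023273, 1/11 · 0.125 = 0.011364, 1/11 · 0.216 = 0.019636, 1/11 · 0.2577 = 0.023427; summing to 0.23111.
So P(bowl C | data) = (0.011364) / (0.23111) = 0.04917.

0.0492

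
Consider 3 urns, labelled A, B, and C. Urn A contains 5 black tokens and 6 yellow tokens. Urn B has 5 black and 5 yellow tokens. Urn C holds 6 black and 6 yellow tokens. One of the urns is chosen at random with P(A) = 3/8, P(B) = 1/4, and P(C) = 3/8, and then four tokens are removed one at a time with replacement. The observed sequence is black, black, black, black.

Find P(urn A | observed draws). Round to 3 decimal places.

0.291

Under each hypothesis, the probability of the observed sequence is: P(data | urn A) = (5/11)(5/11)(5/11)(5/11) = 0.042688; P(data | urn B) = (5/10)(5/10)(5/10)(5/10) = 0.0625; P(data | urn C) = (6/12)(6/12)(6/12)(6/12) = 0.0625.
The prior-weighted likelihoods are 3/8 · 0.042688 = 0.016008, 1/4 · 0.0625 = 0.015625, 3/8 · 0.0625 = 0.023438; these sum to 0.055071.
Therefore the posterior P(urn A | data) = (0.016008) / (0.055071) = 0.29068.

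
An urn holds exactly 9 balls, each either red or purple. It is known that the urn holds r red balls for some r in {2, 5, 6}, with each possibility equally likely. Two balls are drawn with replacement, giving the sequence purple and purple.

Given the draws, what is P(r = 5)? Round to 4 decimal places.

0.2162

Compute the likelihood of the observed sequence for each case: P(data | r = 2) = (7/9)(7/9) = 49/81; P(data | r = 5) = (4/9)(4/9) = 16/81; P(data | r = 6) = (3/9)(3/9) = 1/9.
The prior-weighted likelihoods are 1/3 · 49/81 = 49/243, 1/3 · 16/81 = 16/243, 1/3 · 1/9 = 1/27; these sum to 74/243.
Hence P(r = 5 | data) = (16/243) / (74/243) = 8/37.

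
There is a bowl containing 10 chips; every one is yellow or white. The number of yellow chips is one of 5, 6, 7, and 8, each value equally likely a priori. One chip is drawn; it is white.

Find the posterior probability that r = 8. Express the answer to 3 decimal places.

0.143

The likelihood of this draw under each hypothesis: P(data | r = 5) = (5/10) = 1/2; P(data | r = 6) = (4/10) = 2/5; P(data | r = 7) = (3/10) = 3/10; P(data | r = 8) = (2/10) = 1/5.
Multiplying each by its prior: 1/4 · 1/2 = 1/8, 1/4 · 2/5 = 1/10, 1/4 · 3/10 = 3/40, 1/4 · 1/5 = 1/20; these sum to 7/20.
By Bayes' rule, P(r = 8 | data) = (1/20) / (7/20) = 1/7.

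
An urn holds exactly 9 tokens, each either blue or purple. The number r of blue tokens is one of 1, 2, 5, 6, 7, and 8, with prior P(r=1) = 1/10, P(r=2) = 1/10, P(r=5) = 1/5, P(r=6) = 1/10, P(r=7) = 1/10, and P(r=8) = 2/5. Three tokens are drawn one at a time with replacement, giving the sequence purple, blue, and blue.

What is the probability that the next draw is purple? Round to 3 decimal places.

0.292

For each hypothesis, P(data | H) works out to: P(data | r = 1) = (8/9)(1/9)(1/9) = 0.010974; P(data | r = 2) = (7/9)(2/9)(2/9) = 0.038409; P(data | r = 5) = (4/9)(5/9)(5/9) = 0.13717; P(data | r = 6) = (3/9)(6/9)(6/9) = 0.14815; P(data | r = 7) = (2/9)(7/9)(7/9) = 0.13443; P(data | r = 8) = (1/9)(8/9)(8/9) = 0.087791.
The prior-weighted likelihoods are 1/10 · 0.010974 = 0.0010974, 1/10 · 0.038409 = 0.0038409, 1/5 · 0.13717 = 0.027435, 1/10 · 0.14815 = 0.014815, 1/10 · 0.13443 = 0.013443, 2/5 · 0.087791 = 0.035117; with total 0.095748.
Dividing through by the total gives posterior P(r = 1 | data) = 0.011461, P(r = 2 | data) = 0.040115, P(r = 5 | data) = 0.28653, P(r = 6 | data) = 0.15473, P(r = 7 | data) = 0.1404, P(r = 8 | data) = 0.36676.
Averaging over the posterior, P(purple next | data) = (8/9)(0.011461) + (7/9)(0.040115) + (4/9)(0.28653) + (1/3)(0.15473) + (2/9)(0.1404) + (1/9)(0.36676) = 0.29226.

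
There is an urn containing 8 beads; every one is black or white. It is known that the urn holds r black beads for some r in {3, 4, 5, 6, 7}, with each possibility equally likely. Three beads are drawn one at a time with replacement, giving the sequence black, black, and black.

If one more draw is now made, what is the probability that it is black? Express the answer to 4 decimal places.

For each hypothesis, P(data | H) works out to: P(data | r = 3) = (3/8)(3/8)(3/8) = 0.052734; P(data | r = 4) = (4/8)(4/8)(4/8) = 0.125; P(data | r = 5) = (5/8)(5/8)(5/8) = 0.24414; P(data | r = 6) = (6/8)(6/8)(6/8) = 0.42188; P(data | r = 7) = (7/8)(7/8)(7/8) = 0.66992.
The prior-weighted likelihoods are 1/5 · 0.052734 = 0.010547, 1/5 · 0.125 = 0.025, 1/5 · 0.24414 = 0.048828, 1/5 · 0.42188 = 0.084375, 1/5 · 0.66992 = 0.13398; these sum to 0.30273.
Normalising, the posterior is P(r = 3 | data) = 0.034839, P(r = 4 | data) = 0.082581, P(r = 5 | data) = 0.16129, P(r = 6 | data) = 0.27871, P(r = 7 | data) = 0.44258.
The predictive probability is P(black next | data) = (3/8)(0.034839) + (1/2)(0.082581) + (5/8)(0.16129) + (3/4)(0.27871) + (7/8)(0.44258) = 0.75145.

0.7515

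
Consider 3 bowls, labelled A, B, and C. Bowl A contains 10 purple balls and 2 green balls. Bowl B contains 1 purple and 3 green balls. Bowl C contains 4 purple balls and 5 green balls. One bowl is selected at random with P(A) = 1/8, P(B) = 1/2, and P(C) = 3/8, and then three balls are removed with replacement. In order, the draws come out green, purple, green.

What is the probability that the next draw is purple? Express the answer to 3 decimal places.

0.344

Under each hypothesis, the probability of the observed sequence is: P(data | bowl A) = (2/12)(10/12)(2/12) = 0.023148; P(data | bowl B) = (3/4)(1/4)(3/4) = 0.14062; P(data | bowl C) = (5/9)(4/9)(5/9) = 0.13717.
Multiplying each by its prior: 1/8 · 0.023148 = 0.0028935, 1/2 · 0.14062 = 0.070312, 3/8 · 0.13717 = 0.05144; these sum to 0.12465.
Normalising, the posterior is P(bowl A | data) = 0.023214, P(bowl B | data) = 0.5641, P(bowl C | data) = 0.41269.
Averaging over the posterior, P(purple next | data) = (5/6)(0.023214) + (1/4)(0.5641) + (4/9)(0.41269) = 0.34379.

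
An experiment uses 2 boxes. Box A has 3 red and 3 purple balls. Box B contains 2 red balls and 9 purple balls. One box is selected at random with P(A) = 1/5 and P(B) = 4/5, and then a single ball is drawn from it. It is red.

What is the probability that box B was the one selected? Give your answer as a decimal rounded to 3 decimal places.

0.593

Compute the likelihood of this draw for each case: P(data | box A) = (3/6) = 1/2; P(data | box B) = (2/11) = 2/11.
Weighting by the prior gives 1/5 · 1/2 = 1/10, 4/5 · 2/11 = 8/55; these sum to 27/110.
Therefore the posterior P(box B | data) = (8/55) / (27/110) = 16/27.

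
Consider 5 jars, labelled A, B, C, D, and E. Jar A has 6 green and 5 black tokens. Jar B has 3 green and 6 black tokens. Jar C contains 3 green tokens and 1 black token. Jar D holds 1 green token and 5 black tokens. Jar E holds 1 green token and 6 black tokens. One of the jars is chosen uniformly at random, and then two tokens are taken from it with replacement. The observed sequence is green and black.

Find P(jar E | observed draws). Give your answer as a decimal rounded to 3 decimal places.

0.133

For each hypothesis, P(data | H) works out to: P(data | jar A) = (6/11)(5/11) = 0.24793; P(data | jar B) = (3/9)(6/9) = 0.22222; P(data | jar C) = (3/4)(1/4) = 0.1875; P(data | jar D) = (1/6)(5/6) = 0.13889; P(data | jar E) = (1/7)(6/7) = 0.12245.
Multiplying each by its prior: 1/5 · 0.24793 = 0.049587, 1/5 · 0.22222 = 0.044444, 1/5 · 0.1875 = 0.0375, 1/5 · 0.13889 = 0.027778, 1/5 · 0.12245 = 0.02449; with total 0.1838.
Hence P(jar E | data) = (0.02449) / (0.1838) = 0.13324.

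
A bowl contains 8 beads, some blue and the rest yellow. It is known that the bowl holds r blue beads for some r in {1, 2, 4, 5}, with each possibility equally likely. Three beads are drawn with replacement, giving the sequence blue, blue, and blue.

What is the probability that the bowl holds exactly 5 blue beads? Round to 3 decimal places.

For each hypothesis, P(data | H) works out to: P(data | r = 1) = (1/8)(1/8)(1/8) = 0.0019531; P(data | r = 2) = (2/8)(2/8)(2/8) = 0.015625; P(data | r = 4) = (4/8)(4/8)(4/8) = 0.125; P(data | r = 5) = (5/8)(5/8)(5/8) = 0.24414.
The prior-weighted likelihoods are 1/4 · 0.0019531 = 0.00048828, 1/4 · 0.015625 = 0.0039062, 1/4 · 0.125 = 0.03125, 1/4 · 0.24414 = 0.061035; these sum to 0.09668.
Therefore the posterior P(r = 5 | data) = (0.061035) / (0.09668) = 0.63131.

0.631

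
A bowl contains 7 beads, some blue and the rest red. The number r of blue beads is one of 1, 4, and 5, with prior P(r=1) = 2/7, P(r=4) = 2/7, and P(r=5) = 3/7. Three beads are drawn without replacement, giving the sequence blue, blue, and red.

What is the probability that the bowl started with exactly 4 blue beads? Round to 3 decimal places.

0.375

Compute the likelihood of the observed sequence for each case: P(data | r = 1) = (1/7)(0/6) = 0; P(data | r = 4) = (4/7)(3/6)(3/5) = 6/35; P(data | r = 5) = (5/7)(4/6)(2/5) = 4/21.
Weighting by the prior gives 2/7 · 0 = 0, 2/7 · 6/35 = 12/245, 3/7 · 4/21 = 4/49; summing to 32/245.
Therefore the posterior P(r = 4 | data) = (12/245) / (32/245) = 3/8.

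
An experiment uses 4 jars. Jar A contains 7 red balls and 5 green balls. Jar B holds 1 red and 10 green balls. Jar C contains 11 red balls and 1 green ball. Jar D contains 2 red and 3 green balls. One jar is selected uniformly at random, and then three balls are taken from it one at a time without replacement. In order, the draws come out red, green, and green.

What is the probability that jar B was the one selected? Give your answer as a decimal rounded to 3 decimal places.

The likelihood of the observed sequence under each hypothesis: P(data | jar A) = (7/12)(5/11)(4/10) = 0.10606; P(data | jar B) = (1/11)(10/10)(9/9) = 0.090909; P(data | jar C) = (11/12)(1/11)(0/10) = 0; P(data | jar D) = (2/5)(3/4)(2/3) = 0.2.
Multiplying each by its prior: 1/4 · 0.10606 = 0.026515, 1/4 · 0.090909 = 0.022727, 1/4 · 0 = 0, 1/4 · 0.2 = 0.05; summing to 0.099242.
Therefore the posterior P(jar B | data) = (0.022727) / (0.099242) = 0.22901.

0.229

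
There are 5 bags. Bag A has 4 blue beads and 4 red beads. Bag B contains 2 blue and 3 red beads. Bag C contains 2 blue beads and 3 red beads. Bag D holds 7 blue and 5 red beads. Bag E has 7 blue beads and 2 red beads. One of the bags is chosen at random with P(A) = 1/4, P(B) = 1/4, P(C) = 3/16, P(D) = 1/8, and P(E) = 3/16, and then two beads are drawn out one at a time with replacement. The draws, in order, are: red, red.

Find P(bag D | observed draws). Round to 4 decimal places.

0.0865

The likelihood of the observed sequence under each hypothesis: P(data | bag A) = (4/8)(4/8) = 0.25; P(data | bag B) = (3/5)(3/5) = 0.36; P(data | bag C) = (3/5)(3/5) = 0.36; P(data | bag D) = (5/12)(5/12) = 0.17361; P(data | bag E) = (2/9)(2/9) = 0.049383.
Weighting by the prior gives 1/4 · 0.25 = 0.0625, 1/4 · 0.36 = 0.09, 3/16 · 0.36 = 0.0675, 1/8 · 0.17361 = 0.021701, 3/16 · 0.049383 = 0.0092593; summing to 0.25096.
Therefore the posterior P(bag D | data) = (0.021701) / (0.25096) = 0.086473.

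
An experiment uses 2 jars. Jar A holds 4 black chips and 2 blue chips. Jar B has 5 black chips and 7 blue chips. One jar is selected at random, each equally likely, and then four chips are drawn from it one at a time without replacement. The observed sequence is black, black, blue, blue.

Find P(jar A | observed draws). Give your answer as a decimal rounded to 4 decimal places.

Under each hypothesis, the probability of the observed sequence is: P(data | jar A) = (4/6)(3/5)(2/4)(1/3) = 1/15; P(data | jar B) = (5/12)(4/11)(7/10)(6/9) = 7/99.
Multiplying each by its prior: 1/2 · 1/15 = 1/30, 1/2 · 7/99 = 7/198; summing to 34/495.
So P(jar A | data) = (1/30) / (34/495) = 33/68.

0.4853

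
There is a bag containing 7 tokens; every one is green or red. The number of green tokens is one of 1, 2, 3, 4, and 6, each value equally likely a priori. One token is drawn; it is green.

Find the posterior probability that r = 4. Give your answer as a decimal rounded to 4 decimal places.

The likelihood of this draw under each hypothesis: P(data | r = 1) = (1/7) = 1/7; P(data | r = 2) = (2/7) = 2/7; P(data | r = 3) = (3/7) = 3/7; P(data | r = 4) = (4/7) = 4/7; P(data | r = 6) = (6/7) = 6/7.
Weighting by the prior gives 1/5 · 1/7 = 1/35, 1/5 · 2/7 = 2/35, 1/5 · 3/7 = 3/35, 1/5 · 4/7 = 4/35, 1/5 · 6/7 = 6/35; these sum to 16/35.
By Bayes' rule, P(r = 4 | data) = (4/35) / (16/35) = 1/4.

0.2500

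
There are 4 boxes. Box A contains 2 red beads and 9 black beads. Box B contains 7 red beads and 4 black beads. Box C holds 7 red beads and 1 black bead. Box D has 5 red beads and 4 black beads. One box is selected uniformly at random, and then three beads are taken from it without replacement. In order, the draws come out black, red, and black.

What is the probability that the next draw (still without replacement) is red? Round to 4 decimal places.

0.4614

Under each hypothesis, the probability of the observed sequence is: P(data | box A) = (9/11)(2/10)(8/9) = 0.14545; P(data | box B) = (4/11)(7/10)(3/9) = 0.084848; P(data | box C) = (1/8)(7/7)(0/6) = 0; P(data | box D) = (4/9)(5/8)(3/7) = 0.11905.
Weighting by the prior gives 1/4 · 0.14545 = 0.036364, 1/4 · 0.084848 = 0.021212, 1/4 · 0 = 0, 1/4 · 0.11905 = 0.029762; these sum to 0.087338.
Dividing through by the total gives posterior P(box A | data) = 0.41636, P(box B | data) = 0.24287, P(box C | data) = 0, P(box D | data) = 0.34077.
Averaging over the posterior, P(red next | data) = (1/8)(0.41636) + (3/4)(0.24287) + (2/3)(0.34077) = 0.46138.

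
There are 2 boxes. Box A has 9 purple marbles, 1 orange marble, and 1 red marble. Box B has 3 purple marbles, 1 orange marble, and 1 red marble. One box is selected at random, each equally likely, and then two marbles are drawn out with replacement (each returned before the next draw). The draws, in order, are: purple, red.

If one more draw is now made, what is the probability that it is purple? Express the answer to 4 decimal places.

0.6835

The likelihood of the observed sequence under each hypothesis: P(data | box A) = (9/11)(1/11) = 0.07438; P(data | box B) = (3/5)(1/5) = 0.12.
Weighting by the prior gives 1/2 · 0.07438 = 0.03719, 1/2 · 0.12 = 0.06; these sum to 0.09719.
The posterior is then P(box A | data) = 0.38265, P(box B | data) = 0.61735.
So P(purple next | data) = Σ P(purple next | H) P(H | data) = (9/11)(0.38265) + (3/5)(0.61735) = 0.68349.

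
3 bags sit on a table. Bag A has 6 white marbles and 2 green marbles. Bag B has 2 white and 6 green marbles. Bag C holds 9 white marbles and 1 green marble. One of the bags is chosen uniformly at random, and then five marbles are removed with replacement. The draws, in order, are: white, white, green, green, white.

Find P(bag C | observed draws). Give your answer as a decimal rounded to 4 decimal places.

For each hypothesis, P(data | H) works out to: P(data | bag A) = (6/8)(6/8)(2/8)(2/8)(6/8) = 0.026367; P(data | bag B) = (2/8)(2/8)(6/8)(6/8)(2/8) = 0.0087891; P(data | bag C) = (9/10)(9/10)(1/10)(1/10)(9/10) = 0.00729.
Multiplying each by its prior: 1/3 · 0.026367 = 0.0087891, 1/3 · 0.0087891 = 0.0029297, 1/3 · 0.00729 = 0.00243; with total 0.014149.
So P(bag C | data) = (0.00243) / (0.014149) = 0.17175.

0.1717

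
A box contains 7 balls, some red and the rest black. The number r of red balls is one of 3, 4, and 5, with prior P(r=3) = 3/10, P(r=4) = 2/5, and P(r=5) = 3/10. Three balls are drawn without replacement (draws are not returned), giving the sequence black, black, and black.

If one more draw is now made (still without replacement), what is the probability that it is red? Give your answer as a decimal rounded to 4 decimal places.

0.8125

The likelihood of the observed sequence under each hypothesis: P(data | r = 3) = (4/7)(3/6)(2/5) = 4/35; P(data | r = 4) = (3/7)(2/6)(1/5) = 1/35; P(data | r = 5) = (2/7)(1/6)(0/5) = 0.
The prior-weighted likelihoods are 3/10 · 4/35 = 6/175, 2/5 · 1/35 = 2/175, 3/10 · 0 = 0; these sum to 8/175.
The posterior is then P(r = 3 | data) = 3/4, P(r = 4 | data) = 1/4, P(r = 5 | data) = 0.
So P(red next | data) = Σ P(red next | H) P(H | data) = (3/4)(3/4) + (1)(1/4) = 13/16.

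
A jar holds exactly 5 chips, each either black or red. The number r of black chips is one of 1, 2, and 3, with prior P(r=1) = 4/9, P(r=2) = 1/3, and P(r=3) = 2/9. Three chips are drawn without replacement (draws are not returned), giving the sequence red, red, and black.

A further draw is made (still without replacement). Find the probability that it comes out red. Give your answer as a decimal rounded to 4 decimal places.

Compute the likelihood of the observed sequence for each case: P(data | r = 1) = (4/5)(3/4)(1/3) = 1/5; P(data | r = 2) = (3/5)(2/4)(2/3) = 1/5; P(data | r = 3) = (2/5)(1/4)(3/3) = 1/10.
Multiplying each by its prior: 4/9 · 1/5 = 4/45, 1/3 · 1/5 = 1/15, 2/9 · 1/10 = 1/45; with total 8/45.
The posterior is then P(r = 1 | data) = 1/2, P(r = 2 | data) = 3/8, P(r = 3 | data) = 1/8.
Averaging over the posterior, P(red next | data) = (1)(1/2) + (1/2)(3/8) + (0)(1/8) = 11/16.

0.6875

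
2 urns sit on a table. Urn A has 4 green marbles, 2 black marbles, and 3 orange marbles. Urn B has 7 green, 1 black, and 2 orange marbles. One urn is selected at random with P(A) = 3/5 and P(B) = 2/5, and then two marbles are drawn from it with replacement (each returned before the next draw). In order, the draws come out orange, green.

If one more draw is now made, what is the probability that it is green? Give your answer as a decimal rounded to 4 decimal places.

0.5432

Compute the likelihood of the observed sequence for each case: P(data | urn A) = (3/9)(4/9) = 0.14815; P(data | urn B) = (2/10)(7/10) = 0.14.
Weighting by the prior gives 3/5 · 0.14815 = 0.088889, 2/5 · 0.14 = 0.056; with total 0.14489.
Dividing through by the total gives posterior P(urn A | data) = 0.6135, P(urn B | data) = 0.3865.
So P(green next | data) = Σ P(green next | H) P(H | data) = (4/9)(0.6135) + (7/10)(0.3865) = 0.54322.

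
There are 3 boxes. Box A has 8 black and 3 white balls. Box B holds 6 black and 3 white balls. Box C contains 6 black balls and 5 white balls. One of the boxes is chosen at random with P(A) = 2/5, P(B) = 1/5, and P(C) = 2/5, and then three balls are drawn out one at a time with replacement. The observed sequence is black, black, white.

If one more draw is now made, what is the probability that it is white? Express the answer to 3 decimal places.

0.355

For each hypothesis, P(data | H) works out to: P(data | box A) = (8/11)(8/11)(3/11) = 0.14425; P(data | box B) = (6/9)(6/9)(3/9) = 0.14815; P(data | box C) = (6/11)(6/11)(5/11) = 0.13524.
The prior-weighted likelihoods are 2/5 · 0.14425 = 0.057701, 1/5 · 0.14815 = 0.02963, 2/5 · 0.13524 = 0.054095; these sum to 0.14143.
Dividing through by the total gives posterior P(box A | data) = 0.408, P(box B | data) = 0.20951, P(box C | data) = 0.3825.
Averaging over the posterior, P(white next | data) = (3/11)(0.408) + (1/3)(0.20951) + (5/11)(0.3825) = 0.35497.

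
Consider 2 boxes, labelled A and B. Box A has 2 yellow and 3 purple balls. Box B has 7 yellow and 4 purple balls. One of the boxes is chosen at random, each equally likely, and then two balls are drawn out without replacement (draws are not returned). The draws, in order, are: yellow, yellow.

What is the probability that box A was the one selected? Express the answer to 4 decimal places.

0.2075

The likelihood of the observed sequence under each hypothesis: P(data | box A) = (2/5)(1/4) = 1/10; P(data | box B) = (7/11)(6/10) = 21/55.
Multiplying each by its prior: 1/2 · 1/10 = 1/20, 1/2 · 21/55 = 21/110; these sum to 53/220.
By Bayes' rule, P(box A | data) = (1/20) / (53/220) = 11/53.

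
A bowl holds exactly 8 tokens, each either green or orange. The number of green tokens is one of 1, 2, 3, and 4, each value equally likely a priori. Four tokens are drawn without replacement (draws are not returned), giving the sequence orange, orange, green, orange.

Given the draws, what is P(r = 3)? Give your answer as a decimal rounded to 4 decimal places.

Compute the likelihood of the observed sequence for each case: P(data | r = 1) = (7/8)(6/7)(1/6)(5/5) = 0.125; P(data | r = 2) = (6/8)(5/7)(2/6)(4/5) = 0.14286; P(data | r = 3) = (5/8)(4/7)(3/6)(3/5) = 0.10714; P(data | r = 4) = (4/8)(3/7)(4/6)(2/5) = 0.057143.
The prior-weighted likelihoods are 1/4 · 0.125 = 0.03125, 1/4 · 0.14286 = 0.035714, 1/4 · 0.10714 = 0.026786, 1/4 · 0.057143 = 0.014286; with total 0.10804.
So P(r = 3 | data) = (0.026786) / (0.10804) = 0.24793.

0.2479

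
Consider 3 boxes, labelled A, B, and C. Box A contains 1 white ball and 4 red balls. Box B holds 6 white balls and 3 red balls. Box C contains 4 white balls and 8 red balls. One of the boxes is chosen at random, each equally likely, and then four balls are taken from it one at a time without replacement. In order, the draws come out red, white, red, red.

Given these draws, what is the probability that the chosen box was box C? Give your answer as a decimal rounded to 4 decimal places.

For each hypothesis, P(data | H) works out to: P(data | box A) = (4/5)(1/4)(3/3)(2/2) = 0.2; P(data | box B) = (3/9)(6/8)(2/7)(1/6) = 0.011905; P(data | box C) = (8/12)(4/11)(7/10)(6/9) = 0.11313.
The prior-weighted likelihoods are 1/3 · 0.2 = 0.066667, 1/3 · 0.011905 = 0.0039683, 1/3 · 0.11313 = 0.03771; with total 0.10835.
Therefore the posterior P(box C | data) = (0.03771) / (0.10835) = 0.34806.

0.3481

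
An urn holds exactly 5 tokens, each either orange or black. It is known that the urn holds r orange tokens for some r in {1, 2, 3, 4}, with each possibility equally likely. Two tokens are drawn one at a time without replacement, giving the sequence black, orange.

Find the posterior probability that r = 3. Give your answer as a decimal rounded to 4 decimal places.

Under each hypothesis, the probability of the observed sequence is: P(data | r = 1) = (4/5)(1/4) = 1/5; P(data | r = 2) = (3/5)(2/4) = 3/10; P(data | r = 3) = (2/5)(3/4) = 3/10; P(data | r = 4) = (1/5)(4/4) = 1/5.
Multiplying each by its prior: 1/4 · 1/5 = 1/20, 1/4 · 3/10 = 3/40, 1/4 · 3/10 = 3/40, 1/4 · 1/5 = 1/20; summing to 1/4.
By Bayes' rule, P(r = 3 | data) = (3/40) / (1/4) = 3/10.

0.3000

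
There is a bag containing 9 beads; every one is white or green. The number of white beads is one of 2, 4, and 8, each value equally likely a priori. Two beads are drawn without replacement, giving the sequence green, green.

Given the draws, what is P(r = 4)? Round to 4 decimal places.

Under each hypothesis, the probability of the observed sequence is: P(data | r = 2) = (7/9)(6/8) = 7/12; P(data | r = 4) = (5/9)(4/8) = 5/18; P(data | r = 8) = (1/9)(0/8) = 0.
Weighting by the prior gives 1/3 · 7/12 = 7/36, 1/3 · 5/18 = 5/54, 1/3 · 0 = 0; summing to 31/108.
By Bayes' rule, P(r = 4 | data) = (5/54) / (31/108) = 10/31.

0.3226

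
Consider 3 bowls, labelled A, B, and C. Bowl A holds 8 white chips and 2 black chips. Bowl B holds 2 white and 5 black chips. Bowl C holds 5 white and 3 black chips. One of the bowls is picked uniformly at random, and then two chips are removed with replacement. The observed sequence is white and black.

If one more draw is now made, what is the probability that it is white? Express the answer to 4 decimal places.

Under each hypothesis, the probability of the observed sequence is: P(data | bowl A) = (8/10)(2/10) = 0.16; P(data | bowl B) = (2/7)(5/7) = 0.20408; P(data | bowl C) = (5/8)(3/8) = 0.23438.
Weighting by the prior gives 1/3 · 0.16 = 0.053333, 1/3 · 0.20408 = 0.068027, 1/3 · 0.23438 = 0.078125; summing to 0.19949.
Dividing through by the total gives posterior P(bowl A | data) = 0.26735, P(bowl B | data) = 0.34101, P(bowl C | data) = 0.39163.
So P(white next | data) = Σ P(white next | H) P(H | data) = (4/5)(0.26735) + (2/7)(0.34101) + (5/8)(0.39163) = 0.55609.

0.5561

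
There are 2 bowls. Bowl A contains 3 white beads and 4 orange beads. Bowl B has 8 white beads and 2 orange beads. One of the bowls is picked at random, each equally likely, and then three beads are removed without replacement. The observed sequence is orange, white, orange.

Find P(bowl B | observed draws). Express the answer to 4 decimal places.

0.1148

Compute the likelihood of the observed sequence for each case: P(data | bowl A) = (4/7)(3/6)(3/5) = 6/35; P(data | bowl B) = (2/10)(8/9)(1/8) = 1/45.
Multiplying each by its prior: 1/2 · 6/35 = 3/35, 1/2 · 1/45 = 1/90; with total 61/630.
Hence P(bowl B | data) = (1/90) / (61/630) = 7/61.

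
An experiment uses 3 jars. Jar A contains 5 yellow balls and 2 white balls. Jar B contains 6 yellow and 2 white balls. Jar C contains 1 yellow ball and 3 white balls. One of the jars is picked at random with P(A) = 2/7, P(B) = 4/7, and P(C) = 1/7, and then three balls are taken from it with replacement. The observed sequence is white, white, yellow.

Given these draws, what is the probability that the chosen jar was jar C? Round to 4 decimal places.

For each hypothesis, P(data | H) works out to: P(data | jar A) = (2/7)(2/7)(5/7) = 0.058309; P(data | jar B) = (2/8)(2/8)(6/8) = 0.046875; P(data | jar C) = (3/4)(3/4)(1/4) = 0.14062.
Multiplying each by its prior: 2/7 · 0.058309 = 0.01666, 4/7 · 0.046875 = 0.026786, 1/7 · 0.14062 = 0.020089; summing to 0.063535.
By Bayes' rule, P(jar C | data) = (0.020089) / (0.063535) = 0.31619.

0.3162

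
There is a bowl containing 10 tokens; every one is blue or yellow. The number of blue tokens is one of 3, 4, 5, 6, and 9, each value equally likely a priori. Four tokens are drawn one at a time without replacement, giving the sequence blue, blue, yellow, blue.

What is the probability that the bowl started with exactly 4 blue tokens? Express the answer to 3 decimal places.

Under each hypothesis, the probability of the observed sequence is: P(data | r = 3) = (3/10)(2/9)(7/8)(1/7) = 1/120; P(data | r = 4) = (4/10)(3/9)(6/8)(2/7) = 1/35; P(data | r = 5) = (5/10)(4/9)(5/8)(3/7) = 5/84; P(data | r = 6) = (6/10)(5/9)(4/8)(4/7) = 2/21; P(data | r = 9) = (9/10)(8/9)(1/8)(7/7) = 1/10.
The prior-weighted likelihoods are 1/5 · 1/120 = 1/600, 1/5 · 1/35 = 1/175, 1/5 · 5/84 = 1/84, 1/5 · 2/21 = 2/105, 1/5 · 1/10 = 1/50; summing to 7/120.
So P(r = 4 | data) = (1/175) / (7/120) = 24/245.

0.098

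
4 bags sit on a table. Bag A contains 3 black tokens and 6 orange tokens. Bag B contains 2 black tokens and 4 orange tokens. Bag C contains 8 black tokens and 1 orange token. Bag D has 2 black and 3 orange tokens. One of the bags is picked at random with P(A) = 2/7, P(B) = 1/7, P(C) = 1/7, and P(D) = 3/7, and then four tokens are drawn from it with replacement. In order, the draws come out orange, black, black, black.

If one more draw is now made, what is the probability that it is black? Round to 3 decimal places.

For each hypothesis, P(data | H) works out to: P(data | bag A) = (6/9)(3/9)(3/9)(3/9) = 0.024691; P(data | bag B) = (4/6)(2/6)(2/6)(2/6) = 0.024691; P(data | bag C) = (1/9)(8/9)(8/9)(8/9) = 0.078037; P(data | bag D) = (3/5)(2/5)(2/5)(2/5) = 0.0384.
Weighting by the prior gives 2/7 · 0.024691 = 0.0070547, 1/7 · 0.024691 = 0.0035273, 1/7 · 0.078037 = 0.011148, 3/7 · 0.0384 = 0.016457; summing to 0.038187.
Normalising, the posterior is P(bag A | data) = 0.18474, P(bag B | data) = 0.092369, P(bag C | data) = 0.29193, P(bag D | data) = 0.43096.
The predictive probability is P(black next | data) = (1/3)(0.18474) + (1/3)(0.092369) + (8/9)(0.29193) + (2/5)(0.43096) = 0.52425.

0.524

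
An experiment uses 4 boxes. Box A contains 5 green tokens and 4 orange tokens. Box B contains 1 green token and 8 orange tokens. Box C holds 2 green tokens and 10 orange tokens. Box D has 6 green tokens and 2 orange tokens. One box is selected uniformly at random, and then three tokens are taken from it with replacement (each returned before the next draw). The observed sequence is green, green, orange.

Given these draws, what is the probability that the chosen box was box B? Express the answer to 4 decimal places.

0.0352

For each hypothesis, P(data | H) works out to: P(data | box A) = (5/9)(5/9)(4/9) = 0.13717; P(data | box B) = (1/9)(1/9)(8/9) = 0.010974; P(data | box C) = (2/12)(2/12)(10/12) = 0.023148; P(data | box D) = (6/8)(6/8)(2/8) = 0.14062.
The prior-weighted likelihoods are 1/4 · 0.13717 = 0.034294, 1/4 · 0.010974 = 0.0027435, 1/4 · 0.023148 = 0.005787, 1/4 · 0.14062 = 0.035156; summing to 0.07798.
So P(box B | data) = (0.0027435) / (0.07798) = 0.035182.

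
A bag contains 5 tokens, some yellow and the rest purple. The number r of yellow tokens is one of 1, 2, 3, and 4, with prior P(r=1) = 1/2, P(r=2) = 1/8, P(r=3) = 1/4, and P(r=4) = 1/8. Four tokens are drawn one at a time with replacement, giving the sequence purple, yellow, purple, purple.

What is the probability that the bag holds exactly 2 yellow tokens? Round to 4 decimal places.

0.1492

Under each hypothesis, the probability of the observed sequence is: P(data | r = 1) = (4/5)(1/5)(4/5)(4/5) = 0.1024; P(data | r = 2) = (3/5)(2/5)(3/5)(3/5) = 0.0864; P(data | r = 3) = (2/5)(3/5)(2/5)(2/5) = 0.0384; P(data | r = 4) = (1/5)(4/5)(1/5)(1/5) = 0.0064.
Weighting by the prior gives 1/2 · 0.1024 = 0.0512, 1/8 · 0.0864 = 0.0108, 1/4 · 0.0384 = 0.0096, 1/8 · 0.0064 = 0.0008; summing to 0.0724.
So P(r = 2 | data) = (0.0108) / (0.0724) = 0.14917.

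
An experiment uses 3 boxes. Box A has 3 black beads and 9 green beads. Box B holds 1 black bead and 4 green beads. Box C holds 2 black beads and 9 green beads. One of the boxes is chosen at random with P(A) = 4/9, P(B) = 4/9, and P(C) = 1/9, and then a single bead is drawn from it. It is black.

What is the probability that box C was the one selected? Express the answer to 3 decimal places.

For each hypothesis, P(data | H) works out to: P(data | box A) = (3/12) = 1/4; P(data | box B) = (1/5) = 1/5; P(data | box C) = (2/11) = 2/11.
The prior-weighted likelihoods are 4/9 · 1/4 = 1/9, 4/9 · 1/5 = 4/45, 1/9 · 2/11 = 2/99; with total 109/495.
By Bayes' rule, P(box C | data) = (2/99) / (109/495) = 10/109.

0.092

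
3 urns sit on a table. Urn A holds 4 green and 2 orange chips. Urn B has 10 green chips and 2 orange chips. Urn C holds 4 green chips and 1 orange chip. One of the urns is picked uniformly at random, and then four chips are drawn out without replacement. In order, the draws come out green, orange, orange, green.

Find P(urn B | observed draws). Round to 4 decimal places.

The likelihood of the observed sequence under each hypothesis: P(data | urn A) = (4/6)(2/5)(1/4)(3/3) = 1/15; P(data | urn B) = (10/12)(2/11)(1/10)(9/9) = 1/66; P(data | urn C) = (4/5)(1/4)(0/3) = 0.
The prior-weighted likelihoods are 1/3 · 1/15 = 1/45, 1/3 · 1/66 = 1/198, 1/3 · 0 = 0; summing to 3/110.
So P(urn B | data) = (1/198) / (3/110) = 5/27.

0.1852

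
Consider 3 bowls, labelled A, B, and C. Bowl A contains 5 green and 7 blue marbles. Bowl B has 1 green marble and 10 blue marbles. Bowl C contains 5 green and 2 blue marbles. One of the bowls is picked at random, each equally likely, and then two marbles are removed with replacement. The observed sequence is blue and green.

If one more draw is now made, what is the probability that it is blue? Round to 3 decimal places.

The likelihood of the observed sequence under each hypothesis: P(data | bowl A) = (7/12)(5/12) = 0.24306; P(data | bowl B) = (10/11)(1/11) = 0.082645; P(data | bowl C) = (2/7)(5/7) = 0.20408.
Weighting by the prior gives 1/3 · 0.24306 = 0.081019, 1/3 · 0.082645 = 0.027548, 1/3 · 0.20408 = 0.068027; these sum to 0.17659.
The posterior is then P(bowl A | data) = 0.45878, P(bowl B | data) = 0.156, P(bowl C | data) = 0.38522.
So P(blue next | data) = Σ P(blue next | H) P(H | data) = (7/12)(0.45878) + (10/11)(0.156) + (2/7)(0.38522) = 0.5195.

0.520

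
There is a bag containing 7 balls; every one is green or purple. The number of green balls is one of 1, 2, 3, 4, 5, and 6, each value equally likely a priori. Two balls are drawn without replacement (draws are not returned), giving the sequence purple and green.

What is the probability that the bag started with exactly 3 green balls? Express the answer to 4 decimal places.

0.2143

The likelihood of the observed sequence under each hypothesis: P(data | r = 1) = (6/7)(1/6) = 1/7; P(data | r = 2) = (5/7)(2/6) = 5/21; P(data | r = 3) = (4/7)(3/6) = 2/7; P(data | r = 4) = (3/7)(4/6) = 2/7; P(data | r = 5) = (2/7)(5/6) = 5/21; P(data | r = 6) = (1/7)(6/6) = 1/7.
Weighting by the prior gives 1/6 · 1/7 = 1/42, 1/6 · 5/21 = 5/126, 1/6 · 2/7 = 1/21, 1/6 · 2/7 = 1/21, 1/6 · 5/21 = 5/126, 1/6 · 1/7 = 1/42; summing to 2/9.
Therefore the posterior P(r = 3 | data) = (1/21) / (2/9) = 3/14.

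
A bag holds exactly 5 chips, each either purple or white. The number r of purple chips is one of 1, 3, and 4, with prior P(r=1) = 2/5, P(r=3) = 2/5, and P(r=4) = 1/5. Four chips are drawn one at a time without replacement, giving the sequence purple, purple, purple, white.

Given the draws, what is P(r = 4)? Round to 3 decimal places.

0.500

Compute the likelihood of the observed sequence for each case: P(data | r = 1) = (1/5)(0/4) = 0; P(data | r = 3) = (3/5)(2/4)(1/3)(2/2) = 1/10; P(data | r = 4) = (4/5)(3/4)(2/3)(1/2) = 1/5.
Weighting by the prior gives 2/5 · 0 = 0, 2/5 · 1/10 = 1/25, 1/5 · 1/5 = 1/25; summing to 2/25.
Hence P(r = 4 | data) = (1/25) / (2/25) = 1/2.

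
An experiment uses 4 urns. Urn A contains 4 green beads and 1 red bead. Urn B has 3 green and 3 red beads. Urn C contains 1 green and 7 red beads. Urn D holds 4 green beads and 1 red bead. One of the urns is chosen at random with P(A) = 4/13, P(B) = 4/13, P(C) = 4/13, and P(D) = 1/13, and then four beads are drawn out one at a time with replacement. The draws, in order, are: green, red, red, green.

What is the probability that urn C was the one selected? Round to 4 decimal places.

0.1124

The likelihood of the observed sequence under each hypothesis: P(data | urn A) = (4/5)(1/5)(1/5)(4/5) = 0.0256; P(data | urn B) = (3/6)(3/6)(3/6)(3/6) = 0.0625; P(data | urn C) = (1/8)(7/8)(7/8)(1/8) = 0.011963; P(data | urn D) = (4/5)(1/5)(1/5)(4/5) = 0.0256.
Weighting by the prior gives 4/13 · 0.0256 = 0.0078769, 4/13 · 0.0625 = 0.019231, 4/13 · 0.011963 = 0.0036809, 1/13 · 0.0256 = 0.0019692; summing to 0.032758.
Therefore the posterior P(urn C | data) = (0.0036809) / (0.032758) = 0.11237.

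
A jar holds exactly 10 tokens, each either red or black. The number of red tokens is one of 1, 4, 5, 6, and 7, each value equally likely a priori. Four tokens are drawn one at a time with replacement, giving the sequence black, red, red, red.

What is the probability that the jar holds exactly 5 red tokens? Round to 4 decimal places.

0.2147

The likelihood of the observed sequence under each hypothesis: P(data | r = 1) = (9/10)(1/10)(1/10)(1/10) = 0.0009; P(data | r = 4) = (6/10)(4/10)(4/10)(4/10) = 0.0384; P(data | r = 5) = (5/10)(5/10)(5/10)(5/10) = 0.0625; P(data | r = 6) = (4/10)(6/10)(6/10)(6/10) = 0.0864; P(data | r = 7) = (3/10)(7/10)(7/10)(7/10) = 0.1029.
The prior-weighted likelihoods are 1/5 · 0.0009 = 0.00018, 1/5 · 0.0384 = 0.00768, 1/5 · 0.0625 = 0.0125, 1/5 · 0.0864 = 0.01728, 1/5 · 0.1029 = 0.02058; summing to 0.05822.
So P(r = 5 | data) = (0.0125) / (0.05822) = 0.2147.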